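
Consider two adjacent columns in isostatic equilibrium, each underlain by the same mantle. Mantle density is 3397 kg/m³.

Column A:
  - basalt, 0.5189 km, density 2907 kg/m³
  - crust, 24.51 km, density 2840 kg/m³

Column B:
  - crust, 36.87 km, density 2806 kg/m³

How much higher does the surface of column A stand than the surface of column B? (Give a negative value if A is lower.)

−2.32 km

For any compensation level in the mantle, the mantle terms cancel and isostasy reduces to e = (Σt_A − Σt_B) − (Σ(ρt)_A − Σ(ρt)_B) / ρ_m.
Σt_A = 25.0289 km; Σt_B = 36.87 km; Σ(ρt)_A = 71116.8423; Σ(ρt)_B = 103457.22 (in km·kg/m³).
e = (25.0289 − 36.87) − (71116.8423 − 103457.22) / 3397 = −2.32 km.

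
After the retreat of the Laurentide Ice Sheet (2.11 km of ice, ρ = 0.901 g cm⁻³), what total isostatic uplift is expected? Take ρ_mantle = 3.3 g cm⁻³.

Removing the load lets mantle flow back in; uplift u satisfies ρ_ice t = ρ_m u.
u = t ρ_ice/ρ_m = 2.11 km × 0.901/3.3 = 0.576 km.

0.576 km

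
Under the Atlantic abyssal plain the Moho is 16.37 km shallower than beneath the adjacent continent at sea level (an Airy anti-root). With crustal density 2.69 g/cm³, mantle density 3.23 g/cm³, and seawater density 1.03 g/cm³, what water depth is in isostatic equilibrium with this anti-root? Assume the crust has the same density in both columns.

5.33 km

Replacing a thickness d of crust by seawater at the top must be balanced by replacing crust with mantle at the base: d (ρ_c − ρ_w) = a (ρ_m − ρ_c).
d = a (ρ_m − ρ_c)/(ρ_c − ρ_w) = 16.37 km × 0.54/1.66 = 5.33 km.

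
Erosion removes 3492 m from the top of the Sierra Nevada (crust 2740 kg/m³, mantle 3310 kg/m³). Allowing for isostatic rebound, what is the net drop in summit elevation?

601 m

Rebound u = e ρ_c/ρ_m = 3492 m × 2740/3310 = 2891 m.
Net surface drop = e − u = 3492 m − 2891 m = e (ρ_m − ρ_c)/ρ_m = 601 m.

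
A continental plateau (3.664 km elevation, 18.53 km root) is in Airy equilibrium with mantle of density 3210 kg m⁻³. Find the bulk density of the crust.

2680 kg m⁻³

ρ_c h = (ρ_m − ρ_c) r → ρ_c (h + r) = ρ_m r → ρ_c = ρ_m r / (h + r).
ρ_c = 3210 × 18.53 km / (3.664 km + 18.53 km) = 2680 kg m⁻³.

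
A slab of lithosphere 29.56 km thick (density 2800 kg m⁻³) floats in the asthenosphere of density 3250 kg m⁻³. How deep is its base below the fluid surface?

Draft d = t ρ_obj/ρ_fluid = 29.56 km × 2800/3250 = 25.5 km.

25.5 km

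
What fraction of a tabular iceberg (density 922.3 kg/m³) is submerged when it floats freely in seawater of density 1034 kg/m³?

Submerged fraction = ρ_obj/ρ_fluid = 922.3/1034 = 89.2%.

89.2%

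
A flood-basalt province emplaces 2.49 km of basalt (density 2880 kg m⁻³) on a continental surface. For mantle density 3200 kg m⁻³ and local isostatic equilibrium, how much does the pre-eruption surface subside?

2.24 km

Subaerial loading: s = t ρ_load / ρ_m.
s = 2.49 km × 2880/3200 = 2.24 km.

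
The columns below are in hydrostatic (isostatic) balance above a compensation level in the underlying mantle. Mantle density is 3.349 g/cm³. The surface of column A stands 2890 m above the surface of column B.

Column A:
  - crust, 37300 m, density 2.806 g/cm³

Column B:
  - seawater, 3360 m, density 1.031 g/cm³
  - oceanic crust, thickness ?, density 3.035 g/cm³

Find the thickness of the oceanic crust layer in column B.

Take the compensation level at the base of the deeper column (depth z_c below the surface of column A) and equate Σ ρ_i t_i down to z_c; mantle fills any gap and the z_c terms cancel.
Column A: 37300×2.806 + (z_c − 37300)×3.349
Column B: 2890×0 + 3360×1.031 + x×3.035 + (z_c − 2890 − 3360 − x)×3.349
The z_c×3.349 term appears on both sides and cancels. Collect the known terms of each column as K = Σ(ρt)_known − 3.349 × (depth of known layers): K_A = 104663.8 − 3.349×37300 = −20253.9; K_B = 3464.16 − 3.349×(2890 + 3360) = −17467.09.
Balance: K_A = K_B − x×(3.349 − 3.035), so x = (K_B − K_A)/(3.349 − 3.035) = 2786.81/0.314 = 8880 m.

8880 m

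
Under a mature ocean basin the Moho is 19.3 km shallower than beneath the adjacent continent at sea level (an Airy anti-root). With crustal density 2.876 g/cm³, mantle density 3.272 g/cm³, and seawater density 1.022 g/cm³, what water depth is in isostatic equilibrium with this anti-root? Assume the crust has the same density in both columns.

4.12 km

Replacing a thickness d of crust by seawater at the top must be balanced by replacing crust with mantle at the base: d (ρ_c − ρ_w) = a (ρ_m − ρ_c).
d = a (ρ_m − ρ_c)/(ρ_c − ρ_w) = 19.3 km × 0.396/1.854 = 4.12 km.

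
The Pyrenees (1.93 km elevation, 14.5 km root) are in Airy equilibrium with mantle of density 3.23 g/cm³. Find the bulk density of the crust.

ρ_c h = (ρ_m − ρ_c) r → ρ_c (h + r) = ρ_m r → ρ_c = ρ_m r / (h + r).
ρ_c = 3.23 × 14.5 km / (1.93 km + 14.5 km) = 2.85 g/cm³.

2.85 g/cm³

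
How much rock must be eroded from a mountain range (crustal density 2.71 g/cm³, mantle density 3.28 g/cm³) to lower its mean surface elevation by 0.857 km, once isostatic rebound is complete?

Net drop Δ = e − u = e − e ρ_c/ρ_m = e (ρ_m − ρ_c)/ρ_m.
e = Δ ρ_m/(ρ_m − ρ_c) = 0.857 km × 3.28/0.57 = 4.93 km.

4.93 km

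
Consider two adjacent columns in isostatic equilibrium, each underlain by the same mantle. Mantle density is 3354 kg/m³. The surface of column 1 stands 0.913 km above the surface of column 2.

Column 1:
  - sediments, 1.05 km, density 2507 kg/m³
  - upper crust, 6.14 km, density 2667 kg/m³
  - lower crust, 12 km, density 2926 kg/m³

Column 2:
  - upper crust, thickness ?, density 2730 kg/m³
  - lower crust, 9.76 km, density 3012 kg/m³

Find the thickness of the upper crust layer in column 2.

6.16 km

Take the compensation level at the base of the deeper column (depth z_c below the surface of column 1) and equate Σ ρ_i t_i down to z_c; mantle fills any gap and the z_c terms cancel.
Column 1: 1.05×2507 + 6.14×2667 + 12×2926 + (z_c − 19.19)×3354
Column 2: 0.913×0 + x×2730 + 9.76×3012 + (z_c − 0.913 − 9.76 − x)×3354
The z_c×3354 term appears on both sides and cancels. Collect the known terms of each column as K = Σ(ρt)_known − 3354 × (depth of known layers): K_1 = 54119.73 − 3354×19.19 = −10243.53; K_2 = 29397.12 − 3354×(0.913 + 9.76) = −6400.122.
Balance: K_1 = K_2 − x×(3354 − 2730), so x = (K_2 − K_1)/(3354 − 2730) = 3843.41/624 = 6.16 km.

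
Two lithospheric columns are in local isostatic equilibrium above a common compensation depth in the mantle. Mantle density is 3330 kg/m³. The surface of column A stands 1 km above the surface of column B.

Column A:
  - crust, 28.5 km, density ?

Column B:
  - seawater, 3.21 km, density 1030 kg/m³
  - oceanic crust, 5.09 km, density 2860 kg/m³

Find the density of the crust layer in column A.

2870 kg/m³

Take the compensation level at the base of the deeper column (depth z_c below the surface of column A) and equate Σ ρ_i t_i down to z_c; mantle fills any gap and the z_c terms cancel.
Column A: 28.5×ρ + (z_c − 28.5)×3330
Column B: 1×0 + 3.21×1030 + 5.09×2860 + (z_c − 1 − 8.3)×3330
The z_c×3330 term appears on both sides and cancels. Collect the known terms of each column as K = Σ(ρt)_known − 3330 × (depth of known layers): K_A = 0 − 3330×28.5 = −94905; K_B = 17863.7 − 3330×(1 + 8.3) = −13105.3.
Balance: K_A + 28.5×ρ = K_B, so ρ = (K_B − K_A)/28.5 = 81799.7/28.5 = 2870 kg/m³.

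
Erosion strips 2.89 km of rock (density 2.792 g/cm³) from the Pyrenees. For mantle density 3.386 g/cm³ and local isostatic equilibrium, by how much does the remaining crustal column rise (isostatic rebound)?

Unloading: uplift u = e ρ_c/ρ_m = 2.89 km × 2.792/3.386 = 2.38 km.

2.38 km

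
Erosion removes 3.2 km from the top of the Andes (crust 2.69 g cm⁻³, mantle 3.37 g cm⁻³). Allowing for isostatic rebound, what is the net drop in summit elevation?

Rebound u = e ρ_c/ρ_m = 3.2 km × 2.69/3.37 = 2.554 km.
Net surface drop = e − u = 3.2 km − 2.554 km = e (ρ_m − ρ_c)/ρ_m = 0.646 km.

0.646 km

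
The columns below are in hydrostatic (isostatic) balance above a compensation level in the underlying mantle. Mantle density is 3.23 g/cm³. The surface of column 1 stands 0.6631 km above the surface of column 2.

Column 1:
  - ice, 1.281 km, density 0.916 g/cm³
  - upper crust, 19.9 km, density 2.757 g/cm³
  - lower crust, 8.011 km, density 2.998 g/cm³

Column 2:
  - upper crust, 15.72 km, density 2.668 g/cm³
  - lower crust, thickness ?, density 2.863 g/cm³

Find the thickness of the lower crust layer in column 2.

Take the compensation level at the base of the deeper column (depth z_c below the surface of column 1) and equate Σ ρ_i t_i down to z_c; mantle fills any gap and the z_c terms cancel.
Column 1: 1.281×0.916 + 19.9×2.757 + 8.011×2.998 + (z_c − 29.192)×3.23
Column 2: 0.6631×0 + 15.72×2.668 + x×2.863 + (z_c − 0.6631 − 15.72 − x)×3.23
The z_c×3.23 term appears on both sides and cancels. Collect the known terms of each column as K = Σ(ρt)_known − 3.23 × (depth of known layers): K_1 = 80.054674 − 3.23×29.192 = −14.235486; K_2 = 41.94096 − 3.23×(0.6631 + 15.72) = −10.976453.
Balance: K_1 = K_2 − x×(3.23 − 2.863), so x = (K_2 − K_1)/(3.23 − 2.863) = 3.25903/0.367 = 8.88 km.

8.88 km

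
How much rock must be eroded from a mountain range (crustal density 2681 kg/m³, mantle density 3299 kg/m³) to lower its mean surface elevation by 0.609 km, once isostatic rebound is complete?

3.25 km

Net drop Δ = e − u = e − e ρ_c/ρ_m = e (ρ_m − ρ_c)/ρ_m.
e = Δ ρ_m/(ρ_m − ρ_c) = 0.609 km × 3299/618 = 3.25 km.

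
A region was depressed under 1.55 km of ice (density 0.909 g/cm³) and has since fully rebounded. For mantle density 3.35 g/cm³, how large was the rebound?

0.421 km

Removing the load lets mantle flow back in; uplift u satisfies ρ_ice t = ρ_m u.
u = t ρ_ice/ρ_m = 1.55 km × 0.909/3.35 = 0.421 km.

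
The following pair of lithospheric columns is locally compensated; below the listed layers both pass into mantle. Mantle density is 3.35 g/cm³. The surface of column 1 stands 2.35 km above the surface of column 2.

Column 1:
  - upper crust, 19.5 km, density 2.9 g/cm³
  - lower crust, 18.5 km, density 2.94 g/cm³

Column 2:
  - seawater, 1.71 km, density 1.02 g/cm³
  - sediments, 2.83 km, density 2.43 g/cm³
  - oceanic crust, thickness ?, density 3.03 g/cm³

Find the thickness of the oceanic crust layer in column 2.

5.94 km

Take the compensation level at the base of the deeper column (depth z_c below the surface of column 1) and equate Σ ρ_i t_i down to z_c; mantle fills any gap and the z_c terms cancel.
Column 1: 19.5×2.9 + 18.5×2.94 + (z_c − 38)×3.35
Column 2: 2.35×0 + 1.71×1.02 + 2.83×2.43 + x×3.03 + (z_c − 2.35 − 4.54 − x)×3.35
The z_c×3.35 term appears on both sides and cancels. Collect the known terms of each column as K = Σ(ρt)_known − 3.35 × (depth of known layers): K_1 = 110.94 − 3.35×38 = −16.36; K_2 = 8.6211 − 3.35×(2.35 + 4.54) = −14.4604.
Balance: K_1 = K_2 − x×(3.35 − 3.03), so x = (K_2 − K_1)/(3.35 − 3.03) = 1.8996/0.32 = 5.94 km.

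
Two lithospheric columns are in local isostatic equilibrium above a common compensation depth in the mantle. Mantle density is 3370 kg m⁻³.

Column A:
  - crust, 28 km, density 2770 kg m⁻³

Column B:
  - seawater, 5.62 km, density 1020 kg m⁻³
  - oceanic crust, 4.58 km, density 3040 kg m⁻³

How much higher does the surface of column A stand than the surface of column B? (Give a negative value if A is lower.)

For any compensation level in the mantle, the mantle terms cancel and isostasy reduces to e = (Σt_A − Σt_B) − (Σ(ρt)_A − Σ(ρt)_B) / ρ_m.
Σt_A = 28 km; Σt_B = 10.2 km; Σ(ρt)_A = 77560; Σ(ρt)_B = 19655.6 (in km·kg m⁻³).
e = (28 − 10.2) − (77560 − 19655.6) / 3370 = 0.618 km.

0.618 km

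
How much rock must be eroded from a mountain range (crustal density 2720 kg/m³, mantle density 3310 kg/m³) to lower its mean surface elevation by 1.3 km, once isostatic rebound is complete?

Net drop Δ = e − u = e − e ρ_c/ρ_m = e (ρ_m − ρ_c)/ρ_m.
e = Δ ρ_m/(ρ_m − ρ_c) = 1.3 km × 3310/590 = 7.29 km.

7.29 km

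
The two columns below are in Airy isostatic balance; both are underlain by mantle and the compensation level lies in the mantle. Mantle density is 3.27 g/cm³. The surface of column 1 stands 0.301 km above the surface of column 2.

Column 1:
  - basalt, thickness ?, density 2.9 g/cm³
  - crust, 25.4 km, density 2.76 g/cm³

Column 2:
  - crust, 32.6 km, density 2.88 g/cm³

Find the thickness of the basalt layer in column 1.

2.01 km

Take the compensation level at the base of the deeper column (depth z_c below the surface of column 1) and equate Σ ρ_i t_i down to z_c; mantle fills any gap and the z_c terms cancel.
Column 1: x×2.9 + 25.4×2.76 + (z_c − 25.4 − x)×3.27
Column 2: 0.301×0 + 32.6×2.88 + (z_c − 0.301 − 32.6)×3.27
The z_c×3.27 term appears on both sides and cancels. Collect the known terms of each column as K = Σ(ρt)_known − 3.27 × (depth of known layers): K_1 = 70.104 − 3.27×25.4 = −12.954; K_2 = 93.888 − 3.27×(0.301 + 32.6) = −13.69827.
Balance: K_1 − x×(3.27 − 2.9) = K_2, so x = (K_1 − K_2)/(3.27 − 2.9) = 0.74427/0.37 = 2.01 km.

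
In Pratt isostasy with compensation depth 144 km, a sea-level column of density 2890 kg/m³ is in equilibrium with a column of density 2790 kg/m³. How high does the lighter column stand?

5.16 km

ρ_ref D = ρ (D + h) → h = D (ρ_ref − ρ)/ρ.
h = 144 km × (2890 − 2790)/2790 = 5.16 km.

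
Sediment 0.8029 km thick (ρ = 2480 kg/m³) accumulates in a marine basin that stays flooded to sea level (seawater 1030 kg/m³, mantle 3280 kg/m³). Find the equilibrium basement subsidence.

Submarine loading: the sediment displaces seawater, and the subsidence is in turn flooded, so s (ρ_m − ρ_w) = t (ρ_sed − ρ_w).
s = 0.8029 km × (2480 − 1030) / (3280 − 1030) = 0.517 km.

0.517 km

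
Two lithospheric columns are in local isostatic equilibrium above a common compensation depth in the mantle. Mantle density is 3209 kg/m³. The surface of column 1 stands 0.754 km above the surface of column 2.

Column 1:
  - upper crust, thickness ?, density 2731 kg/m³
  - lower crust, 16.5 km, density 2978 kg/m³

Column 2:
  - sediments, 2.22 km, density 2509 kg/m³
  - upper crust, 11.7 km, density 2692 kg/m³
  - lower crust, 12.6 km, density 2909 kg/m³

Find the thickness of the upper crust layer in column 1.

20.9 km

Take the compensation level at the base of the deeper column (depth z_c below the surface of column 1) and equate Σ ρ_i t_i down to z_c; mantle fills any gap and the z_c terms cancel.
Column 1: x×2731 + 16.5×2978 + (z_c − 16.5 − x)×3209
Column 2: 0.754×0 + 2.22×2509 + 11.7×2692 + 12.6×2909 + (z_c − 0.754 − 26.52)×3209
The z_c×3209 term appears on both sides and cancels. Collect the known terms of each column as K = Σ(ρt)_known − 3209 × (depth of known layers): K_1 = 49137 − 3209×16.5 = −3811.5; K_2 = 73719.78 − 3209×(0.754 + 26.52) = −13802.486.
Balance: K_1 − x×(3209 − 2731) = K_2, so x = (K_1 − K_2)/(3209 − 2731) = 9990.99/478 = 20.9 km.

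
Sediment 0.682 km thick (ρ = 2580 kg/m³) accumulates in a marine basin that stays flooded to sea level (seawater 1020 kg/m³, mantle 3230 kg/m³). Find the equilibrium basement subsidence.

Submarine loading: the sediment displaces seawater, and the subsidence is in turn flooded, so s (ρ_m − ρ_w) = t (ρ_sed − ρ_w).
s = 0.682 km × (2580 − 1020) / (3230 − 1020) = 0.481 km.

0.481 km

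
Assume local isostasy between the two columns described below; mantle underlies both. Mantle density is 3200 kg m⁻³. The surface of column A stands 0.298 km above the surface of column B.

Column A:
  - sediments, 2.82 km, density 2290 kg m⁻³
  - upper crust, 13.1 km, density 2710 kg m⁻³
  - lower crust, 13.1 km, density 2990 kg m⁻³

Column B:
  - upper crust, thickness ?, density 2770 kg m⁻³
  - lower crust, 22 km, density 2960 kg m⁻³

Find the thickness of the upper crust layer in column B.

Take the compensation level at the base of the deeper column (depth z_c below the surface of column A) and equate Σ ρ_i t_i down to z_c; mantle fills any gap and the z_c terms cancel.
Column A: 2.82×2290 + 13.1×2710 + 13.1×2990 + (z_c − 29.02)×3200
Column B: 0.298×0 + x×2770 + 22×2960 + (z_c − 0.298 − 22 − x)×3200
The z_c×3200 term appears on both sides and cancels. Collect the known terms of each column as K = Σ(ρt)_known − 3200 × (depth of known layers): K_A = 81127.8 − 3200×29.02 = −11736.2; K_B = 65120 − 3200×(0.298 + 22) = −6233.6.
Balance: K_A = K_B − x×(3200 − 2770), so x = (K_B − K_A)/(3200 − 2770) = 5502.6/430 = 12.8 km.

12.8 km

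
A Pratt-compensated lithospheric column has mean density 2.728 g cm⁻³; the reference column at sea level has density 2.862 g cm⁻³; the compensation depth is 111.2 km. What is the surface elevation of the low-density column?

ρ_ref D = ρ (D + h) → h = D (ρ_ref − ρ)/ρ.
h = 111.2 km × (2.862 − 2.728)/2.728 = 5.46 km.

5.46 km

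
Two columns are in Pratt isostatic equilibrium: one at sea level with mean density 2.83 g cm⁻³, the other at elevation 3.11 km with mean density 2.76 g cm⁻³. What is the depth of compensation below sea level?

ρ_ref D = ρ (D + h) → D (ρ_ref − ρ) = ρ h.
D = ρ h/(ρ_ref − ρ) = 2.76 × 3.11 km/(2.83 − 2.76) = 123 km.

123 km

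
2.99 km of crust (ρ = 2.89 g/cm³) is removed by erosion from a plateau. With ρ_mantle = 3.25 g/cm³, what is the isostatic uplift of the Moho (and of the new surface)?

2.66 km

Unloading: uplift u = e ρ_c/ρ_m = 2.99 km × 2.89/3.25 = 2.66 km.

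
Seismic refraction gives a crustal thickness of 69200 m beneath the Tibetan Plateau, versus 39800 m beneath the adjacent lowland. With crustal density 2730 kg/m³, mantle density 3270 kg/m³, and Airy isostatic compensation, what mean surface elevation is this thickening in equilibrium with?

4860 m

Excess crust Δ = 69200 m − 39800 m = 29400 m, split between elevation h and root r with h + r = Δ.
Airy balance ρ_c h = (ρ_m − ρ_c) r gives r = h ρ_c/(ρ_m − ρ_c), so h (1 + ρ_c/(ρ_m − ρ_c)) = Δ, i.e. h = Δ (ρ_m − ρ_c)/ρ_m.
h = 29400 m × 540/3270 = 4860 m.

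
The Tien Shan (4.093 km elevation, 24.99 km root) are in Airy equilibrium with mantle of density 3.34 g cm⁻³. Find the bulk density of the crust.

ρ_c h = (ρ_m − ρ_c) r → ρ_c (h + r) = ρ_m r → ρ_c = ρ_m r / (h + r).
ρ_c = 3.34 × 24.99 km / (4.093 km + 24.99 km) = 2.87 g cm⁻³.

2.87 g cm⁻³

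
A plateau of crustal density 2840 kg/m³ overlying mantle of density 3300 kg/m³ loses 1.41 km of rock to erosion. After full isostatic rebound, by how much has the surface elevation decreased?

Rebound u = e ρ_c/ρ_m = 1.41 km × 2840/3300 = 1.213 km.
Net surface drop = e − u = 1.41 km − 1.213 km = e (ρ_m − ρ_c)/ρ_m = 0.197 km.

0.197 km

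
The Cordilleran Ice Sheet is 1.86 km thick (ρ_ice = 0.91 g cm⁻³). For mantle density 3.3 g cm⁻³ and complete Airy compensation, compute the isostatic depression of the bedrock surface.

0.513 km

Equating mass per unit area of the two columns: the ice load ρ_ice t is balanced by mantle displaced below, ρ_m s.
s = t ρ_ice / ρ_m = 1.86 km × 0.91/3.3 = 0.513 km.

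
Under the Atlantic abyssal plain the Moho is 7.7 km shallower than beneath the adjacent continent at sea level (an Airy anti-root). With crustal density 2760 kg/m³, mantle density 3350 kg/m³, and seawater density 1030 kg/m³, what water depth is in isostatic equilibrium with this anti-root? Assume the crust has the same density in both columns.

Replacing a thickness d of crust by seawater at the top must be balanced by replacing crust with mantle at the base: d (ρ_c − ρ_w) = a (ρ_m − ρ_c).
d = a (ρ_m − ρ_c)/(ρ_c − ρ_w) = 7.7 km × 590/1730 = 2.63 km.

2.63 km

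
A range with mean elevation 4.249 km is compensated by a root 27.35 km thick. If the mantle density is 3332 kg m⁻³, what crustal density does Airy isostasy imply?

ρ_c h = (ρ_m − ρ_c) r → ρ_c (h + r) = ρ_m r → ρ_c = ρ_m r / (h + r).
ρ_c = 3332 × 27.35 km / (4.249 km + 27.35 km) = 2880 kg m⁻³.

2880 kg m⁻³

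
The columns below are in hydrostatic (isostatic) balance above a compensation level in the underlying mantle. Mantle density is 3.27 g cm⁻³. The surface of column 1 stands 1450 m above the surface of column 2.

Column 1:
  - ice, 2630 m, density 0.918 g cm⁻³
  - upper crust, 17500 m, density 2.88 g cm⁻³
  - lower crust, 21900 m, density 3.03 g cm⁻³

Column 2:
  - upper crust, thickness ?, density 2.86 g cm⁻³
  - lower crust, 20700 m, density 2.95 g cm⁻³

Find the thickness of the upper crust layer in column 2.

Take the compensation level at the base of the deeper column (depth z_c below the surface of column 1) and equate Σ ρ_i t_i down to z_c; mantle fills any gap and the z_c terms cancel.
Column 1: 2630×0.918 + 17500×2.88 + 21900×3.03 + (z_c − 42030)×3.27
Column 2: 1450×0 + x×2.86 + 20700×2.95 + (z_c − 1450 − 20700 − x)×3.27
The z_c×3.27 term appears on both sides and cancels. Collect the known terms of each column as K = Σ(ρt)_known − 3.27 × (depth of known layers): K_1 = 119171.34 − 3.27×42030 = −18266.76; K_2 = 61065 − 3.27×(1450 + 20700) = −11365.5.
Balance: K_1 = K_2 − x×(3.27 − 2.86), so x = (K_2 − K_1)/(3.27 − 2.86) = 6901.26/0.41 = 16800 m.

16800 m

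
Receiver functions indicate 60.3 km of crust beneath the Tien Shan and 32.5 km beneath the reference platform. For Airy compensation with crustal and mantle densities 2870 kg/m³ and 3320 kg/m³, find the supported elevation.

3.77 km

Excess crust Δ = 60.3 km − 32.5 km = 27.8 km, split between elevation h and root r with h + r = Δ.
Airy balance ρ_c h = (ρ_m − ρ_c) r gives r = h ρ_c/(ρ_m − ρ_c), so h (1 + ρ_c/(ρ_m − ρ_c)) = Δ, i.e. h = Δ (ρ_m − ρ_c)/ρ_m.
h = 27.8 km × 450/3320 = 3.77 km.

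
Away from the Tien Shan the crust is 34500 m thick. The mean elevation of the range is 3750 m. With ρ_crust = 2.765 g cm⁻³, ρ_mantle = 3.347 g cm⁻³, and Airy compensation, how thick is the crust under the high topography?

56100 m

Root depth r = h ρ_c / (ρ_m − ρ_c) = 3750 m × 2.765 / 0.582 = 17820 m.
Total thickness = T + h + r = 34500 m + 3750 m + 17820 m = 56100 m.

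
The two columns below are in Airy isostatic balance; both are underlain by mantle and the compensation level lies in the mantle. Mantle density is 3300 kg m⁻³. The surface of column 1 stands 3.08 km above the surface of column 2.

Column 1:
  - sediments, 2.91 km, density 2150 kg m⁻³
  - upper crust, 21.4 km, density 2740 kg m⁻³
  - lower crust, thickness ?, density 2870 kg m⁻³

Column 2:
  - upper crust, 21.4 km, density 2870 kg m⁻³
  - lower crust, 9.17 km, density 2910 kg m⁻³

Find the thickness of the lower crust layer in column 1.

17.7 km

Take the compensation level at the base of the deeper column (depth z_c below the surface of column 1) and equate Σ ρ_i t_i down to z_c; mantle fills any gap and the z_c terms cancel.
Column 1: 2.91×2150 + 21.4×2740 + x×2870 + (z_c − 24.31 − x)×3300
Column 2: 3.08×0 + 21.4×2870 + 9.17×2910 + (z_c − 3.08 − 30.57)×3300
The z_c×3300 term appears on both sides and cancels. Collect the known terms of each column as K = Σ(ρt)_known − 3300 × (depth of known layers): K_1 = 64892.5 − 3300×24.31 = −15330.5; K_2 = 88102.7 − 3300×(3.08 + 30.57) = −22942.3.
Balance: K_1 − x×(3300 − 2870) = K_2, so x = (K_1 − K_2)/(3300 − 2870) = 7611.8/430 = 17.7 km.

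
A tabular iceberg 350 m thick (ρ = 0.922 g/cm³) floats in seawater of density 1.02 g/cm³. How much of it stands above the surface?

Floating equilibrium: submerged depth d = t ρ_obj/ρ_fluid = 350 m × 0.922/1.02 = 316.4 m.
Freeboard = t − d = 350 m − 316.4 m = 33.6 m.

33.6 m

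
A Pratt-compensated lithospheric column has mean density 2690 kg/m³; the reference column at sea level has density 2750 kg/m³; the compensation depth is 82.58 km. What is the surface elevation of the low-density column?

ρ_ref D = ρ (D + h) → h = D (ρ_ref − ρ)/ρ.
h = 82.58 km × (2750 − 2690)/2690 = 1.84 km.

1.84 km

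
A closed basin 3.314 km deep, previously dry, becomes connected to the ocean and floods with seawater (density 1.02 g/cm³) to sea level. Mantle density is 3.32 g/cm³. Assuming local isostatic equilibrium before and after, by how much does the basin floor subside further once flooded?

After flooding the water column is d + s deep. Its weight must equal the weight of mantle displaced by the extra subsidence s: (d + s) ρ_w = s ρ_m.
s = d ρ_w / (ρ_m − ρ_w) = 3.314 km × 1.02/(3.32 − 1.02) = 1.47 km.

1.47 km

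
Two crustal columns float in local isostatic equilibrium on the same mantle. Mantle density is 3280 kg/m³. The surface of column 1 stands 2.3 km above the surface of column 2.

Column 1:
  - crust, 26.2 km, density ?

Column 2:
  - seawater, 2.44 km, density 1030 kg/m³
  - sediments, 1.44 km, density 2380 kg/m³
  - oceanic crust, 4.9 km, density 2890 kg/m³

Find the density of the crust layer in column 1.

Take the compensation level at the base of the deeper column (depth z_c below the surface of column 1) and equate Σ ρ_i t_i down to z_c; mantle fills any gap and the z_c terms cancel.
Column 1: 26.2×ρ + (z_c − 26.2)×3280
Column 2: 2.3×0 + 2.44×1030 + 1.44×2380 + 4.9×2890 + (z_c − 2.3 − 8.78)×3280
The z_c×3280 term appears on both sides and cancels. Collect the known terms of each column as K = Σ(ρt)_known − 3280 × (depth of known layers): K_1 = 0 − 3280×26.2 = −85936; K_2 = 20101.4 − 3280×(2.3 + 8.78) = −16241.
Balance: K_1 + 26.2×ρ = K_2, so ρ = (K_2 − K_1)/26.2 = 69695/26.2 = 2660 kg/m³.

2660 kg/m³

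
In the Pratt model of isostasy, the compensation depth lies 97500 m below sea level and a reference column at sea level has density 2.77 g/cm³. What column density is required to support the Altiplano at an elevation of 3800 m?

Pratt balance: ρ_ref D = ρ (D + h).
ρ = ρ_ref D/(D + h) = 2.77 × 97500 m/(97500 m + 3800 m) = 2.67 g/cm³.

2.67 g/cm³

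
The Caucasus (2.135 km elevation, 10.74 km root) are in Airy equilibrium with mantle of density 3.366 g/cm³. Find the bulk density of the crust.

ρ_c h = (ρ_m − ρ_c) r → ρ_c (h + r) = ρ_m r → ρ_c = ρ_m r / (h + r).
ρ_c = 3.366 × 10.74 km / (2.135 km + 10.74 km) = 2.81 g/cm³.

2.81 g/cm³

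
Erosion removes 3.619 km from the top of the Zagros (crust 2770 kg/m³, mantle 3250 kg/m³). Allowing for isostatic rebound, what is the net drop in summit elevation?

0.534 km

Rebound u = e ρ_c/ρ_m = 3.619 km × 2770/3250 = 3.085 km.
Net surface drop = e − u = 3.619 km − 3.085 km = e (ρ_m − ρ_c)/ρ_m = 0.534 km.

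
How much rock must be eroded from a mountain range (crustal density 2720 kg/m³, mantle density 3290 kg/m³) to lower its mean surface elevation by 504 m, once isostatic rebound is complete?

Net drop Δ = e − u = e − e ρ_c/ρ_m = e (ρ_m − ρ_c)/ρ_m.
e = Δ ρ_m/(ρ_m − ρ_c) = 504 m × 3290/570 = 2910 m.

2910 m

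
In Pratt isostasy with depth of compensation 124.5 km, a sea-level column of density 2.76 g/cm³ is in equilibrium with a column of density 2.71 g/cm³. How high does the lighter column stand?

ρ_ref D = ρ (D + h) → h = D (ρ_ref − ρ)/ρ.
h = 124.5 km × (2.76 − 2.71)/2.71 = 2.3 km.

2.3 km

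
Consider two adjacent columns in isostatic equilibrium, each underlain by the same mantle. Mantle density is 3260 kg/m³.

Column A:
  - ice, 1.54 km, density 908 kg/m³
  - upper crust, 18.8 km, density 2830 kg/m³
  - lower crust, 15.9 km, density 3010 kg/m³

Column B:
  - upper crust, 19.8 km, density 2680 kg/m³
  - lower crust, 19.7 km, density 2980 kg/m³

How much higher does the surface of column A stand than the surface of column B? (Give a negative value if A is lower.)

For any compensation level in the mantle, the mantle terms cancel and isostasy reduces to e = (Σt_A − Σt_B) − (Σ(ρt)_A − Σ(ρt)_B) / ρ_m.
Σt_A = 36.24 km; Σt_B = 39.5 km; Σ(ρt)_A = 102461.32; Σ(ρt)_B = 111770 (in km·kg/m³).
e = (36.24 − 39.5) − (102461.32 − 111770) / 3260 = −0.405 km.

−0.405 km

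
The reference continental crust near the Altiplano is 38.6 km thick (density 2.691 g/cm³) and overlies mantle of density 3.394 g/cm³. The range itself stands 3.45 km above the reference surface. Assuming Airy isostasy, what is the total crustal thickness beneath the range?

55.3 km

Root depth r = h ρ_c / (ρ_m − ρ_c) = 3.45 km × 2.691 / 0.703 = 13.21 km.
Total thickness = T + h + r = 38.6 km + 3.45 km + 13.21 km = 55.3 km.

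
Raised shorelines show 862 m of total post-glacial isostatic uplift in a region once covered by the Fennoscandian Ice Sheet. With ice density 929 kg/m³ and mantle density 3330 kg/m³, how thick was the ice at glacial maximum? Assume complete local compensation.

u = t ρ_ice/ρ_m → t = u ρ_m/ρ_ice = 862 m × 3330/929 = 3090 m.

3090 m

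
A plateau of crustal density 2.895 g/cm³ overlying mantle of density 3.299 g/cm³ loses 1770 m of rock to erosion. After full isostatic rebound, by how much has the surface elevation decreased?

Rebound u = e ρ_c/ρ_m = 1770 m × 2.895/3.299 = 1553 m.
Net surface drop = e − u = 1770 m − 1553 m = e (ρ_m − ρ_c)/ρ_m = 217 m.

217 m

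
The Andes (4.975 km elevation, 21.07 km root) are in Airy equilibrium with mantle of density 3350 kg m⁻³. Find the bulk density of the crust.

ρ_c h = (ρ_m − ρ_c) r → ρ_c (h + r) = ρ_m r → ρ_c = ρ_m r / (h + r).
ρ_c = 3350 × 21.07 km / (4.975 km + 21.07 km) = 2710 kg m⁻³.

2710 kg m⁻³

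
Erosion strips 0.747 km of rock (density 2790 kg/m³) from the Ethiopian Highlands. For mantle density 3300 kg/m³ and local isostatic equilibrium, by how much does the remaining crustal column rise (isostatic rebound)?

0.632 km

Unloading: uplift u = e ρ_c/ρ_m = 0.747 km × 2790/3300 = 0.632 km.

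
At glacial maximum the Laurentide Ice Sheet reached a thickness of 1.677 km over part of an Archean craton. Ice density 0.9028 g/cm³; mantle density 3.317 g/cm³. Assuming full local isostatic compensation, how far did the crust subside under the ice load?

0.456 km

Equating mass per unit area of the two columns: the ice load ρ_ice t is balanced by mantle displaced below, ρ_m s.
s = t ρ_ice / ρ_m = 1.677 km × 0.9028/3.317 = 0.456 km.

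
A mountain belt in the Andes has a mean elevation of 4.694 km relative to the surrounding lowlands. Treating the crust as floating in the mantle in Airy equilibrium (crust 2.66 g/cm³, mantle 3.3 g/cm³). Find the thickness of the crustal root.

19.5 km

For local isostatic compensation: the weight of the topography is balanced by the buoyancy of the root, ρ_c h = (ρ_m − ρ_c) r.
r = h · ρ_c / (ρ_m − ρ_c) = 4.694 km × 2.66 / (3.3 − 2.66) = 19.5 km.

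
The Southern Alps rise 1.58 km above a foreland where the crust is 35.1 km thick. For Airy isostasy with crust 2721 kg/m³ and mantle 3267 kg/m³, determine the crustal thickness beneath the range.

44.6 km

Root depth r = h ρ_c / (ρ_m − ρ_c) = 1.58 km × 2721 / 546 = 7.874 km.
Total thickness = T + h + r = 35.1 km + 1.58 km + 7.874 km = 44.6 km.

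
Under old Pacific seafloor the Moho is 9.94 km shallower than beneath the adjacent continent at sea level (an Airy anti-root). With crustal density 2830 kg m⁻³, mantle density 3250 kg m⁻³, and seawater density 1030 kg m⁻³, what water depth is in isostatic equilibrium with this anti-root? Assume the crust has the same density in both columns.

2.32 km

Replacing a thickness d of crust by seawater at the top must be balanced by replacing crust with mantle at the base: d (ρ_c − ρ_w) = a (ρ_m − ρ_c).
d = a (ρ_m − ρ_c)/(ρ_c − ρ_w) = 9.94 km × 420/1800 = 2.32 km.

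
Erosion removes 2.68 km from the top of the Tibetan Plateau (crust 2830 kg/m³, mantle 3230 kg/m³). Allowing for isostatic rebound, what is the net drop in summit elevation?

Rebound u = e ρ_c/ρ_m = 2.68 km × 2830/3230 = 2.348 km.
Net surface drop = e − u = 2.68 km − 2.348 km = e (ρ_m − ρ_c)/ρ_m = 0.332 km.

0.332 km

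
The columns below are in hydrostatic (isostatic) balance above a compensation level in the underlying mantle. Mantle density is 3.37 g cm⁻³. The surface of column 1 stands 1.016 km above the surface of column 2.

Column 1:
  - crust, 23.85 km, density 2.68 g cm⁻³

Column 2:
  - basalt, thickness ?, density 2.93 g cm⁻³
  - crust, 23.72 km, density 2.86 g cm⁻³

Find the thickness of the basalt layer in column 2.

2.13 km

Take the compensation level at the base of the deeper column (depth z_c below the surface of column 1) and equate Σ ρ_i t_i down to z_c; mantle fills any gap and the z_c terms cancel.
Column 1: 23.85×2.68 + (z_c − 23.85)×3.37
Column 2: 1.016×0 + x×2.93 + 23.72×2.86 + (z_c − 1.016 − 23.72 − x)×3.37
The z_c×3.37 term appears on both sides and cancels. Collect the known terms of each column as K = Σ(ρt)_known − 3.37 × (depth of known layers): K_1 = 63.918 − 3.37×23.85 = −16.4565; K_2 = 67.8392 − 3.37×(1.016 + 23.72) = −15.52112.
Balance: K_1 = K_2 − x×(3.37 − 2.93), so x = (K_2 − K_1)/(3.37 − 2.93) = 0.93538/0.44 = 2.13 km.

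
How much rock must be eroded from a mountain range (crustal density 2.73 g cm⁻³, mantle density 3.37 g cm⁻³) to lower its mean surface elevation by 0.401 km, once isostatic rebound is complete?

Net drop Δ = e − u = e − e ρ_c/ρ_m = e (ρ_m − ρ_c)/ρ_m.
e = Δ ρ_m/(ρ_m − ρ_c) = 0.401 km × 3.37/0.64 = 2.11 km.

2.11 km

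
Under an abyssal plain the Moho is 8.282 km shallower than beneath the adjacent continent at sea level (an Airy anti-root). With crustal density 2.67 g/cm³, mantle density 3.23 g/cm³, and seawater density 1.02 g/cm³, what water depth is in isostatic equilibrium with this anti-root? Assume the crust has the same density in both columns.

Replacing a thickness d of crust by seawater at the top must be balanced by replacing crust with mantle at the base: d (ρ_c − ρ_w) = a (ρ_m − ρ_c).
d = a (ρ_m − ρ_c)/(ρ_c − ρ_w) = 8.282 km × 0.56/1.65 = 2.81 km.

2.81 km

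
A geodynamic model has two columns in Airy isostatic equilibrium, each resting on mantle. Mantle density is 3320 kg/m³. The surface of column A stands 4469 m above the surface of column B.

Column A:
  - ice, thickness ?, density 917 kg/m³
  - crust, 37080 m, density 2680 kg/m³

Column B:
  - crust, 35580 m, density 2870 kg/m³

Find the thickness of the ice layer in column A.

2960 m

Take the compensation level at the base of the deeper column (depth z_c below the surface of column A) and equate Σ ρ_i t_i down to z_c; mantle fills any gap and the z_c terms cancel.
Column A: x×917 + 37080×2680 + (z_c − 37080 − x)×3320
Column B: 4469×0 + 35580×2870 + (z_c − 4469 − 35580)×3320
The z_c×3320 term appears on both sides and cancels. Collect the known terms of each column as K = Σ(ρt)_known − 3320 × (depth of known layers): K_A = 99374400 − 3320×37080 = −23731200; K_B = 102114600 − 3320×(4469 + 35580) = −30848080.
Balance: K_A − x×(3320 − 917) = K_B, so x = (K_A − K_B)/(3320 − 917) = 7116880/2403 = 2960 m.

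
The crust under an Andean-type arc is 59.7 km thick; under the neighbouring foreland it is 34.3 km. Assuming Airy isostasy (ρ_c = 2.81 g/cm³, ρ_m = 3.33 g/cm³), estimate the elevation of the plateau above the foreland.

3.97 km

Excess crust Δ = 59.7 km − 34.3 km = 25.4 km, split between elevation h and root r with h + r = Δ.
Airy balance ρ_c h = (ρ_m − ρ_c) r gives r = h ρ_c/(ρ_m − ρ_c), so h (1 + ρ_c/(ρ_m − ρ_c)) = Δ, i.e. h = Δ (ρ_m − ρ_c)/ρ_m.
h = 25.4 km × 0.52/3.33 = 3.97 km.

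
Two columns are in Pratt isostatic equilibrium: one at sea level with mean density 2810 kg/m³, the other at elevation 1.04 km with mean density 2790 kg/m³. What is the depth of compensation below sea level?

145 km

ρ_ref D = ρ (D + h) → D (ρ_ref − ρ) = ρ h.
D = ρ h/(ρ_ref − ρ) = 2790 × 1.04 km/(2810 − 2790) = 145 km.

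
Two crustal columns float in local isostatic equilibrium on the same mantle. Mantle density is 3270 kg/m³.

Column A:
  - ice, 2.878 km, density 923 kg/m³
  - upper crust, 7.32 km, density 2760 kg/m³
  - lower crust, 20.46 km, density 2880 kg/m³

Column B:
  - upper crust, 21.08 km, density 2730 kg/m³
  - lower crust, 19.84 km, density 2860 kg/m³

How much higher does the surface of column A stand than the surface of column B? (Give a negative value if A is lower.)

For any compensation level in the mantle, the mantle terms cancel and isostasy reduces to e = (Σt_A − Σt_B) − (Σ(ρt)_A − Σ(ρt)_B) / ρ_m.
Σt_A = 30.658 km; Σt_B = 40.92 km; Σ(ρt)_A = 81784.394; Σ(ρt)_B = 114290.8 (in km·kg/m³).
e = (30.658 − 40.92) − (81784.394 − 114290.8) / 3270 = −0.321 km.

−0.321 km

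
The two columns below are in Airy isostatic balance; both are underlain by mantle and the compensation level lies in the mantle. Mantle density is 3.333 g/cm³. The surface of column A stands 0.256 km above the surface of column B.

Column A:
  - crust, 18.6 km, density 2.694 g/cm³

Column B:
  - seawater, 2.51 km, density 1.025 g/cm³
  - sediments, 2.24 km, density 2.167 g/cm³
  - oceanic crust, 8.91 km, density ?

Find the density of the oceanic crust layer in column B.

Take the compensation level at the base of the deeper column (depth z_c below the surface of column A) and equate Σ ρ_i t_i down to z_c; mantle fills any gap and the z_c terms cancel.
Column A: 18.6×2.694 + (z_c − 18.6)×3.333
Column B: 0.256×0 + 2.51×1.025 + 2.24×2.167 + 8.91×ρ + (z_c − 0.256 − 13.66)×3.333
The z_c×3.333 term appears on both sides and cancels. Collect the known terms of each column as K = Σ(ρt)_known − 3.333 × (depth of known layers): K_A = 50.1084 − 3.333×18.6 = −11.8854; K_B = 7.42683 − 3.333×(0.256 + 13.66) = −38.955198.
Balance: K_A = K_B + 8.91×ρ, so ρ = (K_A − K_B)/8.91 = 27.0698/8.91 = 3.04 g/cm³.

3.04 g/cm³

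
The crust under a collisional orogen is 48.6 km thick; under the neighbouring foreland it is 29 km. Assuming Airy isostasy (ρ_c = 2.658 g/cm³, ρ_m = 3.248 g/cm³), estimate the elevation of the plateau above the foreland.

Excess crust Δ = 48.6 km − 29 km = 19.6 km, split between elevation h and root r with h + r = Δ.
Airy balance ρ_c h = (ρ_m − ρ_c) r gives r = h ρ_c/(ρ_m − ρ_c), so h (1 + ρ_c/(ρ_m − ρ_c)) = Δ, i.e. h = Δ (ρ_m − ρ_c)/ρ_m.
h = 19.6 km × 0.59/3.248 = 3.56 km.

3.56 km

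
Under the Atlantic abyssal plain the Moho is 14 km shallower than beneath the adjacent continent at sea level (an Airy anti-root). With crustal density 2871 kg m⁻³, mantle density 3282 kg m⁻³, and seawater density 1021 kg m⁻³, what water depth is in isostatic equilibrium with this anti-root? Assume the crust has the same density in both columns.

Replacing a thickness d of crust by seawater at the top must be balanced by replacing crust with mantle at the base: d (ρ_c − ρ_w) = a (ρ_m − ρ_c).
d = a (ρ_m − ρ_c)/(ρ_c − ρ_w) = 14 km × 411/1850 = 3.11 km.

3.11 km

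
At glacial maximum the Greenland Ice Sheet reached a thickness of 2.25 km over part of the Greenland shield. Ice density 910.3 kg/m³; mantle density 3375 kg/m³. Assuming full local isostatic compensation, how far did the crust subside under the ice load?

0.607 km

In Airy isostatic equilibrium: the ice load ρ_ice t is balanced by mantle displaced below, ρ_m s.
s = t ρ_ice / ρ_m = 2.25 km × 910.3/3375 = 0.607 km.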